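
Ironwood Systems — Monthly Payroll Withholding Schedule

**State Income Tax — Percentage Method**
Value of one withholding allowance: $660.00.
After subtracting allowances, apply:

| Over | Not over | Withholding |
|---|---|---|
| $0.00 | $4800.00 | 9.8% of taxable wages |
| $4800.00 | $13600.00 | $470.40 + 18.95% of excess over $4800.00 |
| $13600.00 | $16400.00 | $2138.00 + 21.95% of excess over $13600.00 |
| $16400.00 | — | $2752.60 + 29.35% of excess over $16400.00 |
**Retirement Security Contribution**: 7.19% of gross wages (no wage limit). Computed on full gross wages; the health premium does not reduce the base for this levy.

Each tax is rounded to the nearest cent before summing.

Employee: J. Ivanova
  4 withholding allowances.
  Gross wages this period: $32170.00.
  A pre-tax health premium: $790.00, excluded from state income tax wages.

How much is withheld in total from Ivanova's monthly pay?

State Income Tax: taxable = $32170.00 − $790.00 − 4×$660.00 = $28740.00
  $2752.60 + 29.35% × ($28740.00 − $16400.00) = $2752.60 + 29.35% × $12340.00 = $6374.39
Retirement Security Contribution: 7.19% × $32170.00 = $2313.02
Total: $6374.39 + $2313.02 = $8687.41

$8687.41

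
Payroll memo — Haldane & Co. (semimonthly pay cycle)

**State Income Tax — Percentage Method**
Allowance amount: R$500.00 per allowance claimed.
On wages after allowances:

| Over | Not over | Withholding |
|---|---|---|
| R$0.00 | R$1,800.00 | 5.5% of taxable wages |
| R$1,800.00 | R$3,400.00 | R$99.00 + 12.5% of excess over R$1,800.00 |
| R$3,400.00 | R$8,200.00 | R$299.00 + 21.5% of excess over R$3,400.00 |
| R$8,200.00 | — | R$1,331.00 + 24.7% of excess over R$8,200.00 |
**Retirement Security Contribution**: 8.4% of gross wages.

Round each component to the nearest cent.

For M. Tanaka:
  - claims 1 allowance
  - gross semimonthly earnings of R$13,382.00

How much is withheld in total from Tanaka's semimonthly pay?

State Income Tax: taxable = R$13,382.00 − 1×R$500.00 = R$12,882.00
  R$1,331.00 + 24.7% × (R$12,882.00 − R$8,200.00) = R$1,331.00 + 24.7% × R$4,682.00 = R$2,487.45
Retirement Security Contribution: 8.4% × R$13,382.00 = R$1,124.09
Total: R$2,487.45 + R$1,124.09 = R$3,611.54

R$3,611.54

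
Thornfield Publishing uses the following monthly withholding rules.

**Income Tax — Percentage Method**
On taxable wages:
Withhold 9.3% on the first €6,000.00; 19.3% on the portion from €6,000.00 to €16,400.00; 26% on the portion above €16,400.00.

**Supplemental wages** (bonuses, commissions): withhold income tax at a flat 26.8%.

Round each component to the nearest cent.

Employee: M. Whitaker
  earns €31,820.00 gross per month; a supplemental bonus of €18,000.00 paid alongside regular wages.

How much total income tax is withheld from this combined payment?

€11,398.40

Income Tax: taxable = €31,820.00
  €2,565.20 + 26% × (€31,820.00 − €16,400.00) = €2,565.20 + 26% × €15,420.00 = €6,574.40
Supplemental (26.8% flat on bonus): 26.8% × €18,000.00 = €4,824.00
Total income tax: €6,574.40 + €4,824.00 = €11,398.40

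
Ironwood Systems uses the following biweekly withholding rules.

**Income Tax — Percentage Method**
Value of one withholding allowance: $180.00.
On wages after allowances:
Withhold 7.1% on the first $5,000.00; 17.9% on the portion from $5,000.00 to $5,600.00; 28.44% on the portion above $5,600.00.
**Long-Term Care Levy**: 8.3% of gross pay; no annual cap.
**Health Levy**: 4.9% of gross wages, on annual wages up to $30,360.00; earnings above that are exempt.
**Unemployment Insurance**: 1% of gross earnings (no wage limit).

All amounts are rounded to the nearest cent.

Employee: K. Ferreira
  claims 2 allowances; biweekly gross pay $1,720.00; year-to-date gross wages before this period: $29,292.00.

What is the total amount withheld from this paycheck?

Income Tax: taxable = $1,720.00 − 2×$180.00 = $1,360.00
  7.1% × $1,360.00 = $96.56
Long-Term Care Levy: 8.3% × $1,720.00 = $142.76
Health Levy: cap $30,360.00 − YTD $29,292.00 = $1,068.00 subject; 4.9% × $1,068.00 = $52.33
Unemployment Insurance: 1% × $1,720.00 = $17.20
Total: $96.56 + $142.76 + $52.33 + $17.20 = $308.85

$308.85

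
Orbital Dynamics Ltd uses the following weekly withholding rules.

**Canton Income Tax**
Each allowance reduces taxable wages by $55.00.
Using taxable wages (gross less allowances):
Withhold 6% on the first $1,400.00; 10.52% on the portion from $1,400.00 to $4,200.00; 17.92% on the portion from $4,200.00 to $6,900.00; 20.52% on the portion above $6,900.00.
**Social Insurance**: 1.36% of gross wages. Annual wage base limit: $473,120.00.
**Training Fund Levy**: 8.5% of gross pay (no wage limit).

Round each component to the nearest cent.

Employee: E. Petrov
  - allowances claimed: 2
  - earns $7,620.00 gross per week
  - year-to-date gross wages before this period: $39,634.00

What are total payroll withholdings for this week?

Canton Income Tax: taxable = $7,620.00 − 2×$55.00 = $7,510.00
  $862.40 + 20.52% × ($7,510.00 − $6,900.00) = $862.40 + 20.52% × $610.00 = $987.57
Social Insurance: 1.36% × $7,620.00 = $103.63
Training Fund Levy: 8.5% × $7,620.00 = $647.70
Total: $987.57 + $103.63 + $647.70 = $1,738.90

$1,738.90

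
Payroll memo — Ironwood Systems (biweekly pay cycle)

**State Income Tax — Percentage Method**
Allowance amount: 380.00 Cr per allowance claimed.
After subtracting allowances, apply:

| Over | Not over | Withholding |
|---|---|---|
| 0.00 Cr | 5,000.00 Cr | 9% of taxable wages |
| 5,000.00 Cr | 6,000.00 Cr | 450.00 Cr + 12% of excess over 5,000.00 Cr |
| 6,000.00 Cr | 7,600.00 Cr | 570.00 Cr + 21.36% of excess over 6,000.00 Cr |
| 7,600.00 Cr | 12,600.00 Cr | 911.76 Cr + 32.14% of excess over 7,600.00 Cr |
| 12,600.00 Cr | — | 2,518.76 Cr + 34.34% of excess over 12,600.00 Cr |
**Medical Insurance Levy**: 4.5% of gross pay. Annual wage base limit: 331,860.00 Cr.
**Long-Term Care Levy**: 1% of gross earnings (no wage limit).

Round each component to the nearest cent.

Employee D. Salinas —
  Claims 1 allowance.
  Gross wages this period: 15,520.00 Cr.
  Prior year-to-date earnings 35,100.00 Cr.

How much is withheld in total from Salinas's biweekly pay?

State Income Tax: taxable = 15,520.00 Cr − 1×380.00 Cr = 15,140.00 Cr
  2,518.76 Cr + 34.34% × (15,140.00 Cr − 12,600.00 Cr) = 2,518.76 Cr + 34.34% × 2,540.00 Cr = 3,391.00 Cr
Medical Insurance Levy: 4.5% × 15,520.00 Cr = 698.40 Cr
Long-Term Care Levy: 1% × 15,520.00 Cr = 155.20 Cr
Total: 3,391.00 Cr + 698.40 Cr + 155.20 Cr = 4,244.60 Cr

4,244.60 Cr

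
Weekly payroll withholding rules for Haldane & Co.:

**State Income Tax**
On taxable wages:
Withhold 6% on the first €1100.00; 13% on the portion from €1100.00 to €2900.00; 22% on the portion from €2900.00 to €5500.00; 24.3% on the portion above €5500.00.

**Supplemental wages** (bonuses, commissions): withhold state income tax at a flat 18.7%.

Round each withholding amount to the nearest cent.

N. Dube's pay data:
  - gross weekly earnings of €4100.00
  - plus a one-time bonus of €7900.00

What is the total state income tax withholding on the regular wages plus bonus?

€2041.30

State Income Tax: taxable = €4100.00
  €300.00 + 22% × (€4100.00 − €2900.00) = €300.00 + 22% × €1200.00 = €564.00
Supplemental (18.7% flat on bonus): 18.7% × €7900.00 = €1477.30
Total state income tax: €564.00 + €1477.30 = €2041.30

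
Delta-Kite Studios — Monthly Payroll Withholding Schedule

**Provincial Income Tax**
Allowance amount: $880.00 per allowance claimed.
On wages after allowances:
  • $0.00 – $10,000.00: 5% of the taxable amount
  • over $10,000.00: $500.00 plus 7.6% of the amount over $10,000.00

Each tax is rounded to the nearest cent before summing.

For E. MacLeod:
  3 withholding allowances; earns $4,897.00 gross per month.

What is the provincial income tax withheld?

Provincial Income Tax: taxable = $4,897.00 − 3×$880.00 = $2,257.00
  5% × $2,257.00 = $112.85

$112.85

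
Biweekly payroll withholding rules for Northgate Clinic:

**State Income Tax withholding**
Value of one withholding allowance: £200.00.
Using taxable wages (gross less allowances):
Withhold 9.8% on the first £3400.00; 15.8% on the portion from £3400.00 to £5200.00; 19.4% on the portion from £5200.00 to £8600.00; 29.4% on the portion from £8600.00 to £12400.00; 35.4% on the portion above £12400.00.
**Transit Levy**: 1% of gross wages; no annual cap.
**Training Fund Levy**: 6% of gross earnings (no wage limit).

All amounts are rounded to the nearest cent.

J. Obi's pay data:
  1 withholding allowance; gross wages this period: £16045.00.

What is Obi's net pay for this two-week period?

£11307.92

State Income Tax: taxable = £16045.00 − 1×£200.00 = £15845.00
  £2394.40 + 35.4% × (£15845.00 − £12400.00) = £2394.40 + 35.4% × £3445.00 = £3613.93
Transit Levy: 1% × £16045.00 = £160.45
Training Fund Levy: 6% × £16045.00 = £962.70
Total withheld: £3613.93 + £160.45 + £962.70 = £4737.08
Net pay: £16045.00 − £4737.08 = £11307.92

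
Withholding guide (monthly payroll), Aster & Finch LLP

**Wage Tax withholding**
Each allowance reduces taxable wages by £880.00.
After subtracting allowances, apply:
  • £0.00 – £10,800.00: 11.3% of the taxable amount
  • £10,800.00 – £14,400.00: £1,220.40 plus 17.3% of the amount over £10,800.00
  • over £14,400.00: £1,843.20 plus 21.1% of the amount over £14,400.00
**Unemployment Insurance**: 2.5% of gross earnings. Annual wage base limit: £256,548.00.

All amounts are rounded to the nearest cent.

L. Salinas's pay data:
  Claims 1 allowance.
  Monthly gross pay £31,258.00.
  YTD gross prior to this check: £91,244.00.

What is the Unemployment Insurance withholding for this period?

Unemployment Insurance: 2.5% × £31,258.00 = £781.45

£781.45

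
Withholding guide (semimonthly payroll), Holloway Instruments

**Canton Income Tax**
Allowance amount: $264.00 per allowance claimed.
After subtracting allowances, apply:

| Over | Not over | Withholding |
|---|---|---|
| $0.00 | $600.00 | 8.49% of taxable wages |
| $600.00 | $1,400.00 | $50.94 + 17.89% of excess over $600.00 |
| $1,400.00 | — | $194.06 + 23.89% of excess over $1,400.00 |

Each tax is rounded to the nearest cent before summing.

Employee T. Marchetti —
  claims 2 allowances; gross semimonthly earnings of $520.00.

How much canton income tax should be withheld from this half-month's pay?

$0.00

Canton Income Tax: taxable = $520.00 − 2×$264.00 = $-8.00
  Taxable ≤ 0 → $0.00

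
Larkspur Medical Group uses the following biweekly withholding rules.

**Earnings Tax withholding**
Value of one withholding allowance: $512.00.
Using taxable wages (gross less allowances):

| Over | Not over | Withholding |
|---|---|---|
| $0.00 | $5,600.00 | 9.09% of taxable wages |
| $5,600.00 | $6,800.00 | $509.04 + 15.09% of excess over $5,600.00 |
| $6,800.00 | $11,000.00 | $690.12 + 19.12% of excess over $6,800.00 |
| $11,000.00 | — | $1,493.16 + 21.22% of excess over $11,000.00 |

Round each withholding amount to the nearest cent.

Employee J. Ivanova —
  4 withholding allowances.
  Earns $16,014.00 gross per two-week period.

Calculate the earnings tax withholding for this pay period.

$2,122.55

Earnings Tax: taxable = $16,014.00 − 4×$512.00 = $13,966.00
  $1,493.16 + 21.22% × ($13,966.00 − $11,000.00) = $1,493.16 + 21.22% × $2,966.00 = $2,122.55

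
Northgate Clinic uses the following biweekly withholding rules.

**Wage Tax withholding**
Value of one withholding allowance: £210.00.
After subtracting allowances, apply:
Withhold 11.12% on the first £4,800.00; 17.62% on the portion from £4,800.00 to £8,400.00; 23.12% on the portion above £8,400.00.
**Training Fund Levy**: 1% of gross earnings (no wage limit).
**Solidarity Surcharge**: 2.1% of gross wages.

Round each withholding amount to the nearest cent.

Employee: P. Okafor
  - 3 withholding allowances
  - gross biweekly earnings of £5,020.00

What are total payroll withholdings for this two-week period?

Wage Tax: taxable = £5,020.00 − 3×£210.00 = £4,390.00
  11.12% × £4,390.00 = £488.17
Training Fund Levy: 1% × £5,020.00 = £50.20
Solidarity Surcharge: 2.1% × £5,020.00 = £105.42
Total: £488.17 + £50.20 + £105.42 = £643.79

£643.79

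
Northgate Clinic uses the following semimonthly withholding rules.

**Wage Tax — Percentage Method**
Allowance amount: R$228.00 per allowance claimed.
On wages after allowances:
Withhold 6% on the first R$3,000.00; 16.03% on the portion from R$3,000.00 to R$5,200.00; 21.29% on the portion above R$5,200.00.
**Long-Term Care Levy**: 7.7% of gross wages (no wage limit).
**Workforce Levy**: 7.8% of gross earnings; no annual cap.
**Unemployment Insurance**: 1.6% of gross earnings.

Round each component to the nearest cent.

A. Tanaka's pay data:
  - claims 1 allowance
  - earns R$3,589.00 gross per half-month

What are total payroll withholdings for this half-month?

R$851.58

Wage Tax: taxable = R$3,589.00 − 1×R$228.00 = R$3,361.00
  R$180.00 + 16.03% × (R$3,361.00 − R$3,000.00) = R$180.00 + 16.03% × R$361.00 = R$237.87
Long-Term Care Levy: 7.7% × R$3,589.00 = R$276.35
Workforce Levy: 7.8% × R$3,589.00 = R$279.94
Unemployment Insurance: 1.6% × R$3,589.00 = R$57.42
Total: R$237.87 + R$276.35 + R$279.94 + R$57.42 = R$851.58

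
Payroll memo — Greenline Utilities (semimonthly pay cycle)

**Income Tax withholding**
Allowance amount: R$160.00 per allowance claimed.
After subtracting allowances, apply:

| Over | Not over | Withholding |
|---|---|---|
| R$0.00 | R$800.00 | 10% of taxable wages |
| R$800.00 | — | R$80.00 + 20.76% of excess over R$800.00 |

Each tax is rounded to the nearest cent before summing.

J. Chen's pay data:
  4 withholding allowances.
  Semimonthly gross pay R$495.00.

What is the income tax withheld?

R$0.00

Income Tax: taxable = R$495.00 − 4×R$160.00 = R$-145.00
  Taxable ≤ 0 → R$0.00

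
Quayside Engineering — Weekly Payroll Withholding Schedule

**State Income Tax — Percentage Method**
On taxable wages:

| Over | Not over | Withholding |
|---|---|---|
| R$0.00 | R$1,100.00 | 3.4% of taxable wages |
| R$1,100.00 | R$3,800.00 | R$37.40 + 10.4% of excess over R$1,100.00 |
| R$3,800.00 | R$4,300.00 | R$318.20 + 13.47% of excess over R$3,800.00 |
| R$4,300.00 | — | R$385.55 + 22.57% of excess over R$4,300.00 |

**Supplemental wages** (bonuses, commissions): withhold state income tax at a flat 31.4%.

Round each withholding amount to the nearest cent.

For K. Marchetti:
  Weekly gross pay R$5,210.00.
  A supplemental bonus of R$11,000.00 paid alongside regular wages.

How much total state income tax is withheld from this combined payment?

R$4,044.94

State Income Tax: taxable = R$5,210.00
  R$385.55 + 22.57% × (R$5,210.00 − R$4,300.00) = R$385.55 + 22.57% × R$910.00 = R$590.94
Supplemental (31.4% flat on bonus): 31.4% × R$11,000.00 = R$3,454.00
Total state income tax: R$590.94 + R$3,454.00 = R$4,044.94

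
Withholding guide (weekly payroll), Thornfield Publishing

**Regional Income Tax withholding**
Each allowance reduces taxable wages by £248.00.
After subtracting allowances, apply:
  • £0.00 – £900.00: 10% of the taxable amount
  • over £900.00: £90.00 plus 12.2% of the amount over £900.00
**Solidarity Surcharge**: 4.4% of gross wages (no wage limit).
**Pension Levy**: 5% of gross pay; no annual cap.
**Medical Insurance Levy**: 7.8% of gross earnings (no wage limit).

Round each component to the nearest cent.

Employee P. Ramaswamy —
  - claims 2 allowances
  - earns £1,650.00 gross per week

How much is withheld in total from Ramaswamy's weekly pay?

£404.79

Regional Income Tax: taxable = £1,650.00 − 2×£248.00 = £1,154.00
  £90.00 + 12.2% × (£1,154.00 − £900.00) = £90.00 + 12.2% × £254.00 = £120.99
Solidarity Surcharge: 4.4% × £1,650.00 = £72.60
Pension Levy: 5% × £1,650.00 = £82.50
Medical Insurance Levy: 7.8% × £1,650.00 = £128.70
Total: £120.99 + £72.60 + £82.50 + £128.70 = £404.79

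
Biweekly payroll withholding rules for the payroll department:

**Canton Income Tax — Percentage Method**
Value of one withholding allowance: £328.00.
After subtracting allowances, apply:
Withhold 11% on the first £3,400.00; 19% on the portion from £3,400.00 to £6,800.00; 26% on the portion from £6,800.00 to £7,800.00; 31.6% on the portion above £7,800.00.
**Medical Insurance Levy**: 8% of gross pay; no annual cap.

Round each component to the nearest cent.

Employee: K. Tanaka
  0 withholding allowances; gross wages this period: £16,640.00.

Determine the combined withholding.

£5,404.64

Canton Income Tax: taxable = £16,640.00
  £1,280.00 + 31.6% × (£16,640.00 − £7,800.00) = £1,280.00 + 31.6% × £8,840.00 = £4,073.44
Medical Insurance Levy: 8% × £16,640.00 = £1,331.20
Total: £4,073.44 + £1,331.20 = £5,404.64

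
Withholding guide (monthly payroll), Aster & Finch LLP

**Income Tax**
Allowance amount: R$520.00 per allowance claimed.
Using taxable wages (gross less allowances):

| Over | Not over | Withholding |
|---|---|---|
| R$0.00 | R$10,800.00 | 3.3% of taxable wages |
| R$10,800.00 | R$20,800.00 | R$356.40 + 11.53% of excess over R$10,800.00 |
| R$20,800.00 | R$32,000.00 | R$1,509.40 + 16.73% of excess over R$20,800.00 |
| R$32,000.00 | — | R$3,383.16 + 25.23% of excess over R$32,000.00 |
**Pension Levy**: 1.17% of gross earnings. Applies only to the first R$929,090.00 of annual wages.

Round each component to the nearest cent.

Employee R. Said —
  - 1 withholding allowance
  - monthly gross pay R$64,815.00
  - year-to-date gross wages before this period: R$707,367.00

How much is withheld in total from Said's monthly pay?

R$12,289.53

Income Tax: taxable = R$64,815.00 − 1×R$520.00 = R$64,295.00
  R$3,383.16 + 25.23% × (R$64,295.00 − R$32,000.00) = R$3,383.16 + 25.23% × R$32,295.00 = R$11,531.19
Pension Levy: 1.17% × R$64,815.00 = R$758.34
Total: R$11,531.19 + R$758.34 = R$12,289.53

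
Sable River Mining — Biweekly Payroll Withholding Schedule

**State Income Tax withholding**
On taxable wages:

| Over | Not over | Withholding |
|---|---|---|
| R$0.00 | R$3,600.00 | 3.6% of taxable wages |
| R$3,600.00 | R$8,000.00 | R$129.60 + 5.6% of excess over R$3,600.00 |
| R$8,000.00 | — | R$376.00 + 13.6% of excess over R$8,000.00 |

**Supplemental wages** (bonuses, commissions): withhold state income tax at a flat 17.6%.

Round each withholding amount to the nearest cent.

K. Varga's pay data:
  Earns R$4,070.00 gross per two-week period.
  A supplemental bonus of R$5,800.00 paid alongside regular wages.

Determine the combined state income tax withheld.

State Income Tax: taxable = R$4,070.00
  R$129.60 + 5.6% × (R$4,070.00 − R$3,600.00) = R$129.60 + 5.6% × R$470.00 = R$155.92
Supplemental (17.6% flat on bonus): 17.6% × R$5,800.00 = R$1,020.80
Total state income tax: R$155.92 + R$1,020.80 = R$1,176.72

R$1,176.72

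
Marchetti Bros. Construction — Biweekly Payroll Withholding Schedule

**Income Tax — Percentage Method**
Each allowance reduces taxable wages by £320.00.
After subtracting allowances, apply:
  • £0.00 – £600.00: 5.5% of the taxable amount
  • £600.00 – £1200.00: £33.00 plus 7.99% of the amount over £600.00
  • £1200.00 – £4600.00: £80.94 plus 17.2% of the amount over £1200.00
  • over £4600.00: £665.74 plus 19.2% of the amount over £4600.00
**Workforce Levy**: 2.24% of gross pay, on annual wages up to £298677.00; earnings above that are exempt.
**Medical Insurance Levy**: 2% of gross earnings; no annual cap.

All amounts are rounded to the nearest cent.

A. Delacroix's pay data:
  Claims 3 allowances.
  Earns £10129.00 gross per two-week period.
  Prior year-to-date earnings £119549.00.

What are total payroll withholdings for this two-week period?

£1972.46

Income Tax: taxable = £10129.00 − 3×£320.00 = £9169.00
  £665.74 + 19.2% × (£9169.00 − £4600.00) = £665.74 + 19.2% × £4569.00 = £1542.99
Workforce Levy: 2.24% × £10129.00 = £226.89
Medical Insurance Levy: 2% × £10129.00 = £202.58
Total: £1542.99 + £226.89 + £202.58 = £1972.46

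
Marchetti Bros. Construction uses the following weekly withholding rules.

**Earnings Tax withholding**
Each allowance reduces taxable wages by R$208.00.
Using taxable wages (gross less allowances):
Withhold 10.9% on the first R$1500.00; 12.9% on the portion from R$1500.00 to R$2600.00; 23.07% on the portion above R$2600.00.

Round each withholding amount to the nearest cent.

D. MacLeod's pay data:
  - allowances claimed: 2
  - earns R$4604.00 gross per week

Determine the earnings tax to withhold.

R$671.75

Earnings Tax: taxable = R$4604.00 − 2×R$208.00 = R$4188.00
  R$305.40 + 23.07% × (R$4188.00 − R$2600.00) = R$305.40 + 23.07% × R$1588.00 = R$671.75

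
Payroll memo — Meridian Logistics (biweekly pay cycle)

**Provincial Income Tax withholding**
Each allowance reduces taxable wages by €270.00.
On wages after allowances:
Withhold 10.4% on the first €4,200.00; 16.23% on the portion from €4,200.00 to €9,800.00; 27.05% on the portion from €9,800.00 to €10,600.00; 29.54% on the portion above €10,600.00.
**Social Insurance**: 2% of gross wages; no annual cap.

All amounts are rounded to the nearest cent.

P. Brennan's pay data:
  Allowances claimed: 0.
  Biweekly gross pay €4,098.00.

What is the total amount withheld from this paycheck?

Provincial Income Tax: taxable = €4,098.00
  10.4% × €4,098.00 = €426.19
Social Insurance: 2% × €4,098.00 = €81.96
Total: €426.19 + €81.96 = €508.15

€508.15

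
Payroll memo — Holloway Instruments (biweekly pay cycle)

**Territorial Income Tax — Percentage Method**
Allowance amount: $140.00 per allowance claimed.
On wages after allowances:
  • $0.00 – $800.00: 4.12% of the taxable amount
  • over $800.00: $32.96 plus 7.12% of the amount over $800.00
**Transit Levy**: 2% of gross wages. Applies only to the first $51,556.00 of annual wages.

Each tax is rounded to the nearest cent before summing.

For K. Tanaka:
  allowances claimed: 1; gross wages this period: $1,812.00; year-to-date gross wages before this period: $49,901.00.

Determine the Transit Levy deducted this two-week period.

$33.10

Transit Levy: cap $51,556.00 − YTD $49,901.00 = $1,655.00 subject; 2% × $1,655.00 = $33.10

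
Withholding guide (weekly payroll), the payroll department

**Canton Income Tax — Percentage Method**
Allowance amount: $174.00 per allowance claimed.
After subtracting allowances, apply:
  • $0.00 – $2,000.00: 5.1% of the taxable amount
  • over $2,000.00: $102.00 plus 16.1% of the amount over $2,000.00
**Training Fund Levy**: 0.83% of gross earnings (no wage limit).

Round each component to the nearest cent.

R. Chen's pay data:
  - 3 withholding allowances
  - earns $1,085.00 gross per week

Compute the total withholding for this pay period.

Canton Income Tax: taxable = $1,085.00 − 3×$174.00 = $563.00
  5.1% × $563.00 = $28.71
Training Fund Levy: 0.83% × $1,085.00 = $9.01
Total: $28.71 + $9.01 = $37.72

$37.72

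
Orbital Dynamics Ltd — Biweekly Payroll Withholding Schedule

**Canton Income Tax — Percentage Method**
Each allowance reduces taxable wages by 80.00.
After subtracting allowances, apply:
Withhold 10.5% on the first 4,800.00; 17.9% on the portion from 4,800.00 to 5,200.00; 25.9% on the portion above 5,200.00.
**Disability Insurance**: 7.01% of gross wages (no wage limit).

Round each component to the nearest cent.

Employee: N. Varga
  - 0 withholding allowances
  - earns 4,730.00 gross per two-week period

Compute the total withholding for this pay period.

828.22

Canton Income Tax: taxable = 4,730.00
  10.5% × 4,730.00 = 496.65
Disability Insurance: 7.01% × 4,730.00 = 331.57
Total: 496.65 + 331.57 = 828.22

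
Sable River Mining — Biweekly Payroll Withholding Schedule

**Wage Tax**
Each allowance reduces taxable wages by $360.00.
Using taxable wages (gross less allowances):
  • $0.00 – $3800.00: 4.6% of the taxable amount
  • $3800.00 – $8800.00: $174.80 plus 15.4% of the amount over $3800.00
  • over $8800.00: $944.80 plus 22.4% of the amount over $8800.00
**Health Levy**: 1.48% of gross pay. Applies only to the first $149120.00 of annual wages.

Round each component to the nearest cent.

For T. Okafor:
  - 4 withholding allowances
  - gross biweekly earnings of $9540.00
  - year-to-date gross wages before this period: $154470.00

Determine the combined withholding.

Wage Tax: taxable = $9540.00 − 4×$360.00 = $8100.00
  $174.80 + 15.4% × ($8100.00 − $3800.00) = $174.80 + 15.4% × $4300.00 = $837.00
Health Levy: YTD $154470.00 ≥ cap $149120.00 → $0.00
Total: $837.00 + $0.00 = $837.00

$837.00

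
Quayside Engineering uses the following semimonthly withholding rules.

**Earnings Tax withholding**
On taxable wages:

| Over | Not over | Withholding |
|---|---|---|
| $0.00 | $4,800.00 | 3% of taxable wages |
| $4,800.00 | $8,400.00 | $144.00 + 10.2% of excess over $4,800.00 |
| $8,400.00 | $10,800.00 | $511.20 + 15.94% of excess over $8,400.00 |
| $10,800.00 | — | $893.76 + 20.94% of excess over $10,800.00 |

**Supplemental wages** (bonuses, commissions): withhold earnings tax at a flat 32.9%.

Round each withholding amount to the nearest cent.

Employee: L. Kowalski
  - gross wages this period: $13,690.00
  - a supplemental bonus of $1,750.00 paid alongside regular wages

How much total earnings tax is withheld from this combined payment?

Earnings Tax: taxable = $13,690.00
  $893.76 + 20.94% × ($13,690.00 − $10,800.00) = $893.76 + 20.94% × $2,890.00 = $1,498.93
Supplemental (32.9% flat on bonus): 32.9% × $1,750.00 = $575.75
Total earnings tax: $1,498.93 + $575.75 = $2,074.68

$2,074.68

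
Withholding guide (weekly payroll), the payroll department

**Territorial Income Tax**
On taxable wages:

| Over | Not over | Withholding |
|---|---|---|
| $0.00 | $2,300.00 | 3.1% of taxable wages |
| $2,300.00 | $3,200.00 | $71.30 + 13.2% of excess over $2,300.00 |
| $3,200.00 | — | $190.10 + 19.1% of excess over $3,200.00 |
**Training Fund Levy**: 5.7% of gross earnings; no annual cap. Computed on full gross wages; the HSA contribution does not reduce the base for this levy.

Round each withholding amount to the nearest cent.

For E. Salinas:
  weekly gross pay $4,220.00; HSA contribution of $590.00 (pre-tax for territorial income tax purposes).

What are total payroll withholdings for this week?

Territorial Income Tax: taxable = $4,220.00 − $590.00 = $3,630.00
  $190.10 + 19.1% × ($3,630.00 − $3,200.00) = $190.10 + 19.1% × $430.00 = $272.23
Training Fund Levy: 5.7% × $4,220.00 = $240.54
Total: $272.23 + $240.54 = $512.77

$512.77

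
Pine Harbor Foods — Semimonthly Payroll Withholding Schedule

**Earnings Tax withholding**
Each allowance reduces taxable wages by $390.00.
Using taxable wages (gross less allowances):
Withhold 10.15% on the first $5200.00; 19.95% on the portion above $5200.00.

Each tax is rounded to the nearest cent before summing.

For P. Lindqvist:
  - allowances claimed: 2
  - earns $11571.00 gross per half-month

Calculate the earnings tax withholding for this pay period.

$1643.20

Earnings Tax: taxable = $11571.00 − 2×$390.00 = $10791.00
  $527.80 + 19.95% × ($10791.00 − $5200.00) = $527.80 + 19.95% × $5591.00 = $1643.20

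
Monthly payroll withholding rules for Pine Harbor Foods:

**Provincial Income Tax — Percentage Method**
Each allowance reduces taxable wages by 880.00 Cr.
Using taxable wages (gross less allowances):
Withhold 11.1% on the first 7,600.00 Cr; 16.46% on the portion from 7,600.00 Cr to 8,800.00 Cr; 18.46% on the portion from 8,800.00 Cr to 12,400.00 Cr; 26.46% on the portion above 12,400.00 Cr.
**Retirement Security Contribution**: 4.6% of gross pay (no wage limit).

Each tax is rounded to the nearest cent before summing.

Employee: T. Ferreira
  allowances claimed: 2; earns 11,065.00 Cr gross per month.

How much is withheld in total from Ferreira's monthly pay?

1,643.33 Cr

Provincial Income Tax: taxable = 11,065.00 Cr − 2×880.00 Cr = 9,305.00 Cr
  1,041.12 Cr + 18.46% × (9,305.00 Cr − 8,800.00 Cr) = 1,041.12 Cr + 18.46% × 505.00 Cr = 1,134.34 Cr
Retirement Security Contribution: 4.6% × 11,065.00 Cr = 508.99 Cr
Total: 1,134.34 Cr + 508.99 Cr = 1,643.33 Cr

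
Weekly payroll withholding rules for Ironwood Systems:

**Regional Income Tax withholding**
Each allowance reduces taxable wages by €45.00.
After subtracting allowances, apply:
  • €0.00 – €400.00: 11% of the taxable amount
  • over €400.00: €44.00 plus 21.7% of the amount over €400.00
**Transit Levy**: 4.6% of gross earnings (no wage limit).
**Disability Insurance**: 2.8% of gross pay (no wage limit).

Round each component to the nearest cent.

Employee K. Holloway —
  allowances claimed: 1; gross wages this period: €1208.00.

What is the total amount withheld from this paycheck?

Regional Income Tax: taxable = €1208.00 − 1×€45.00 = €1163.00
  €44.00 + 21.7% × (€1163.00 − €400.00) = €44.00 + 21.7% × €763.00 = €209.57
Transit Levy: 4.6% × €1208.00 = €55.57
Disability Insurance: 2.8% × €1208.00 = €33.82
Total: €209.57 + €55.57 + €33.82 = €298.96

€298.96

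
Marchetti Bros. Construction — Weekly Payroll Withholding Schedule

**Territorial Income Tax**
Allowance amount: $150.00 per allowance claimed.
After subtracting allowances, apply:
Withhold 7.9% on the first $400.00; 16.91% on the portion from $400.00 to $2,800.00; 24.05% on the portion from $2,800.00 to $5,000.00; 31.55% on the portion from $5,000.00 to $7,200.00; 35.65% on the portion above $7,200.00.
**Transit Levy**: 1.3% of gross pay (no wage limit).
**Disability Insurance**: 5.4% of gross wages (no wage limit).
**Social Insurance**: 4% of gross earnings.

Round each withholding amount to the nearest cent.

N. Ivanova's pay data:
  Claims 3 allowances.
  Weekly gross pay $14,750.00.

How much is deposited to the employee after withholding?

$8,979.96

Territorial Income Tax: taxable = $14,750.00 − 3×$150.00 = $14,300.00
  $1,660.64 + 35.65% × ($14,300.00 − $7,200.00) = $1,660.64 + 35.65% × $7,100.00 = $4,191.79
Transit Levy: 1.3% × $14,750.00 = $191.75
Disability Insurance: 5.4% × $14,750.00 = $796.50
Social Insurance: 4% × $14,750.00 = $590.00
Total withheld: $4,191.79 + $191.75 + $796.50 + $590.00 = $5,770.04
Net pay: $14,750.00 − $5,770.04 = $8,979.96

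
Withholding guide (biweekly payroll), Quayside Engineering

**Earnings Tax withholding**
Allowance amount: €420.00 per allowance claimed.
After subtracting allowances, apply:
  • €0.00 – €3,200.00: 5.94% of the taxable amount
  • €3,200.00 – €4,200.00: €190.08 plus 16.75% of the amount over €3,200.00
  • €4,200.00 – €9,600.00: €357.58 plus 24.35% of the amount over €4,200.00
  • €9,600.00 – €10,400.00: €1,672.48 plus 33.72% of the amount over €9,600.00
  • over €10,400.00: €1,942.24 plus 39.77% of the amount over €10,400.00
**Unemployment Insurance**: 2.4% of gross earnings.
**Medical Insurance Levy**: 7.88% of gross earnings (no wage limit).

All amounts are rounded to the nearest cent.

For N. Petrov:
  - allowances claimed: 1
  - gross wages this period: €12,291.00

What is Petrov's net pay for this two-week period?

€8,500.23

Earnings Tax: taxable = €12,291.00 − 1×€420.00 = €11,871.00
  €1,942.24 + 39.77% × (€11,871.00 − €10,400.00) = €1,942.24 + 39.77% × €1,471.00 = €2,527.26
Unemployment Insurance: 2.4% × €12,291.00 = €294.98
Medical Insurance Levy: 7.88% × €12,291.00 = €968.53
Total withheld: €2,527.26 + €294.98 + €968.53 = €3,790.77
Net pay: €12,291.00 − €3,790.77 = €8,500.23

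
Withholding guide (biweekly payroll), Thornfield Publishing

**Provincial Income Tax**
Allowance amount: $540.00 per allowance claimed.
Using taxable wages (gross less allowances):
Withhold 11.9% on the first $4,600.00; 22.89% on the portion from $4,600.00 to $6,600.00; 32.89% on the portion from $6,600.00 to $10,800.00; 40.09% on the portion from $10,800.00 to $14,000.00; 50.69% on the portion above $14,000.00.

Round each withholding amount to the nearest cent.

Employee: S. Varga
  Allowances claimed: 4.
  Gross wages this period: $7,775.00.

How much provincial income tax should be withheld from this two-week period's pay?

$779.73

Provincial Income Tax: taxable = $7,775.00 − 4×$540.00 = $5,615.00
  $547.40 + 22.89% × ($5,615.00 − $4,600.00) = $547.40 + 22.89% × $1,015.00 = $779.73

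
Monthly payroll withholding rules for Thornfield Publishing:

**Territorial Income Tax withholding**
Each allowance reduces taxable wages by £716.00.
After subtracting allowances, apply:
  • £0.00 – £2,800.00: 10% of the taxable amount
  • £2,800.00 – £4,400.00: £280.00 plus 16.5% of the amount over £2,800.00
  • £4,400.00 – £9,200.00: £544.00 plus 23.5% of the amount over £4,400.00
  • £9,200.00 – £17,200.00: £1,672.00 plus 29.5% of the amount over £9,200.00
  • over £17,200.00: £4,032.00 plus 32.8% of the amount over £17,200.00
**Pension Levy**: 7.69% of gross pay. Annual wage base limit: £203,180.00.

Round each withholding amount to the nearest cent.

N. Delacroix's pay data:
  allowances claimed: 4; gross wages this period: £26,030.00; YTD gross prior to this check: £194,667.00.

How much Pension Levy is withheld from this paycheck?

£654.65

Pension Levy: cap £203,180.00 − YTD £194,667.00 = £8,513.00 subject; 7.69% × £8,513.00 = £654.65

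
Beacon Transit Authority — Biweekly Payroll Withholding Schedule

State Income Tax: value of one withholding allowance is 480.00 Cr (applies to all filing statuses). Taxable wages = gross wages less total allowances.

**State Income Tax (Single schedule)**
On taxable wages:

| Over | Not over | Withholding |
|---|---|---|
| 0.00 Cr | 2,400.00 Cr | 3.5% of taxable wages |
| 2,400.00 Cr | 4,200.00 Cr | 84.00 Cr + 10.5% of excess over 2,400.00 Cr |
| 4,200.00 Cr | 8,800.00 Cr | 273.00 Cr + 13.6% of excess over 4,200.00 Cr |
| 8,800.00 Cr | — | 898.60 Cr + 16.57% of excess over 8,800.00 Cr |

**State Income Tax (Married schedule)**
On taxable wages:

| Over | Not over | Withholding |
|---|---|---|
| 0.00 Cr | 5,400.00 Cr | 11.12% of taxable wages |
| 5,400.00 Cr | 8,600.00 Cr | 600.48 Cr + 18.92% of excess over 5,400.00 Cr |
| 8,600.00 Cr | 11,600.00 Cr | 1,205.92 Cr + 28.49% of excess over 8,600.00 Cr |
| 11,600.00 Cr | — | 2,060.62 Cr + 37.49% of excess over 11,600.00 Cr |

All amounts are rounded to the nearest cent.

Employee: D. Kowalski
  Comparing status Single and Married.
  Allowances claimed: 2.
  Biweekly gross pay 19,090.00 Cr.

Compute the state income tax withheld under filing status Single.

2,444.58 Cr

State Income Tax (Single): taxable = 19,090.00 Cr − 2×480.00 Cr = 18,130.00 Cr
  898.60 Cr + 16.57% × (18,130.00 Cr − 8,800.00 Cr) = 898.60 Cr + 16.57% × 9,330.00 Cr = 2,444.58 Cr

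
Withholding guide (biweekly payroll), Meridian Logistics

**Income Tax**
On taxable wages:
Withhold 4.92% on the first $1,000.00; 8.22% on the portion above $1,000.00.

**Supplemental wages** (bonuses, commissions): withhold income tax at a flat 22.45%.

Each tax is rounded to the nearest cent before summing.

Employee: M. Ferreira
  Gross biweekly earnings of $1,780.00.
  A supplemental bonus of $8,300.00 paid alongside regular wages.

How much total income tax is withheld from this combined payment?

$1,976.67

Income Tax: taxable = $1,780.00
  $49.20 + 8.22% × ($1,780.00 − $1,000.00) = $49.20 + 8.22% × $780.00 = $113.32
Supplemental (22.45% flat on bonus): 22.45% × $8,300.00 = $1,863.35
Total income tax: $113.32 + $1,863.35 = $1,976.67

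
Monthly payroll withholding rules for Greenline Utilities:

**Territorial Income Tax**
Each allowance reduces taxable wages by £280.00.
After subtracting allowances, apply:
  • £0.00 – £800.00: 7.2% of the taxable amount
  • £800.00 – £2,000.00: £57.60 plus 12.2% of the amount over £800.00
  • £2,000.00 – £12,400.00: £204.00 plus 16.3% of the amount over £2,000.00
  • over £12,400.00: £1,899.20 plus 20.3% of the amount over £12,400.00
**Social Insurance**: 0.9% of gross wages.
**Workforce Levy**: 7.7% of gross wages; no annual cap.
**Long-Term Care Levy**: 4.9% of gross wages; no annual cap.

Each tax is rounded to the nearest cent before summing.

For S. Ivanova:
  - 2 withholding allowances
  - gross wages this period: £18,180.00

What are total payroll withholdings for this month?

Territorial Income Tax: taxable = £18,180.00 − 2×£280.00 = £17,620.00
  £1,899.20 + 20.3% × (£17,620.00 − £12,400.00) = £1,899.20 + 20.3% × £5,220.00 = £2,958.86
Social Insurance: 0.9% × £18,180.00 = £163.62
Workforce Levy: 7.7% × £18,180.00 = £1,399.86
Long-Term Care Levy: 4.9% × £18,180.00 = £890.82
Total: £2,958.86 + £163.62 + £1,399.86 + £890.82 = £5,413.16

£5,413.16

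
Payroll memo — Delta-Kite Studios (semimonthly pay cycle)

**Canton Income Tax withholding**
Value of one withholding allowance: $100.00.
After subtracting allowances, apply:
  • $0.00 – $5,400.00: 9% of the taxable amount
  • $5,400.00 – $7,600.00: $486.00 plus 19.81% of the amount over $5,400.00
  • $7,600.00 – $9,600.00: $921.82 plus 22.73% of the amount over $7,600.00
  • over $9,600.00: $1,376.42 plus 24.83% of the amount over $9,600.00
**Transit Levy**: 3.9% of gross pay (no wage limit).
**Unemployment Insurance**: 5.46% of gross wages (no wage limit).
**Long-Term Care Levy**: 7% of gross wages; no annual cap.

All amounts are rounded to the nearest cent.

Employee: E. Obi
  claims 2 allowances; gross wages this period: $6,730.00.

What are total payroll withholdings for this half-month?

$1,810.88

Canton Income Tax: taxable = $6,730.00 − 2×$100.00 = $6,530.00
  $486.00 + 19.81% × ($6,530.00 − $5,400.00) = $486.00 + 19.81% × $1,130.00 = $709.85
Transit Levy: 3.9% × $6,730.00 = $262.47
Unemployment Insurance: 5.46% × $6,730.00 = $367.46
Long-Term Care Levy: 7% × $6,730.00 = $471.10
Total: $709.85 + $262.47 + $367.46 + $471.10 = $1,810.88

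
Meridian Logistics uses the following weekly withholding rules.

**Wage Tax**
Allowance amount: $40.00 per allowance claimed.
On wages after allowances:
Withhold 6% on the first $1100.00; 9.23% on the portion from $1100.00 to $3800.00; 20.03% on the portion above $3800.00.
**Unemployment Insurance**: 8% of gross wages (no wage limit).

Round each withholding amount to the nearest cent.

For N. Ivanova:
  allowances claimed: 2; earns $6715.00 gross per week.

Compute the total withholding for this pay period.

$1420.26

Wage Tax: taxable = $6715.00 − 2×$40.00 = $6635.00
  $315.21 + 20.03% × ($6635.00 − $3800.00) = $315.21 + 20.03% × $2835.00 = $883.06
Unemployment Insurance: 8% × $6715.00 = $537.20
Total: $883.06 + $537.20 = $1420.26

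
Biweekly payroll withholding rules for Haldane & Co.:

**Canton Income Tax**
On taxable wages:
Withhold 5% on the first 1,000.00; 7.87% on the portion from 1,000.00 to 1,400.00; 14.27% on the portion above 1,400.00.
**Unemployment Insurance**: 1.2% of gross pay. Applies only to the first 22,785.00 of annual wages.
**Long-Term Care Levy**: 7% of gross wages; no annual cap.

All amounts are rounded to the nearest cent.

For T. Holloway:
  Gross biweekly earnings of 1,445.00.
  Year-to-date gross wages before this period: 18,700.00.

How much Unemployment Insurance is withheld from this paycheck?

17.34

Unemployment Insurance: 1.2% × 1,445.00 = 17.34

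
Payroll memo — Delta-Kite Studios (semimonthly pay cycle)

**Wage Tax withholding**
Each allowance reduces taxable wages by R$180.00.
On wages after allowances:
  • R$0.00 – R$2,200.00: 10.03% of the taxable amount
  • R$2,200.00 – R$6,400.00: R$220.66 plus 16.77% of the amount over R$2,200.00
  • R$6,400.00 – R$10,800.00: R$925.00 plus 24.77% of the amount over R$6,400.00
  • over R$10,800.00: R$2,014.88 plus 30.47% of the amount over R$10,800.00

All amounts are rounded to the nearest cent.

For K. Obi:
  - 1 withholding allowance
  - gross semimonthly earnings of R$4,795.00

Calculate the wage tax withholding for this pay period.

R$625.66

Wage Tax: taxable = R$4,795.00 − 1×R$180.00 = R$4,615.00
  R$220.66 + 16.77% × (R$4,615.00 − R$2,200.00) = R$220.66 + 16.77% × R$2,415.00 = R$625.66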